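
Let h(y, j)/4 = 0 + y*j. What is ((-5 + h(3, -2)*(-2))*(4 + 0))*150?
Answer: 25800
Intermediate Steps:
h(y, j) = 4*j*y (h(y, j) = 4*(0 + y*j) = 4*(0 + j*y) = 4*(j*y) = 4*j*y)
((-5 + h(3, -2)*(-2))*(4 + 0))*150 = ((-5 + (4*(-2)*3)*(-2))*(4 + 0))*150 = ((-5 - 24*(-2))*4)*150 = ((-5 + 48)*4)*150 = (43*4)*150 = 172*150 = 25800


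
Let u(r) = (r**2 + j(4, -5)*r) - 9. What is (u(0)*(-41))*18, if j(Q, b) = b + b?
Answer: 6642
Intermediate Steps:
j(Q, b) = 2*b
u(r) = -9 + r**2 - 10*r (u(r) = (r**2 + (2*(-5))*r) - 9 = (r**2 - 10*r) - 9 = -9 + r**2 - 10*r)
(u(0)*(-41))*18 = ((-9 + 0**2 - 10*0)*(-41))*18 = ((-9 + 0 + 0)*(-41))*18 = -9*(-41)*18 = 369*18 = 6642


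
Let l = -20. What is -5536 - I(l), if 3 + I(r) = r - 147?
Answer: -5366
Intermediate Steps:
I(r) = -150 + r (I(r) = -3 + (r - 147) = -3 + (-147 + r) = -150 + r)
-5536 - I(l) = -5536 - (-150 - 20) = -5536 - 1*(-170) = -5536 + 170 = -5366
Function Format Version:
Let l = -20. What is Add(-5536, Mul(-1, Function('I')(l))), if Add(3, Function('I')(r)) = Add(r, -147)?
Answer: -5366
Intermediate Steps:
Function('I')(r) = Add(-150, r) (Function('I')(r) = Add(-3, Add(r, -147)) = Add(-3, Add(-147, r)) = Add(-150, r))
Add(-5536, Mul(-1, Function('I')(l))) = Add(-5536, Mul(-1, Add(-150, -20))) = Add(-5536, Mul(-1, -170)) = Add(-5536, 170) = -5366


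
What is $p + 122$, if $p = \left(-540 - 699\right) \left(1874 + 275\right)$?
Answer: $-2662489$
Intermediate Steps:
$p = -2662611$ ($p = \left(-1239\right) 2149 = -2662611$)
$p + 122 = -2662611 + 122 = -2662489$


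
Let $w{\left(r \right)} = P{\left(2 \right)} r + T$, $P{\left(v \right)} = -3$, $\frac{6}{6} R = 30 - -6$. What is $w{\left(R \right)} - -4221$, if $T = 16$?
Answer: $4129$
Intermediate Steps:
$R = 36$ ($R = 30 - -6 = 30 + 6 = 36$)
$w{\left(r \right)} = 16 - 3 r$ ($w{\left(r \right)} = - 3 r + 16 = 16 - 3 r$)
$w{\left(R \right)} - -4221 = \left(16 - 108\right) - -4221 = \left(16 - 108\right) + 4221 = -92 + 4221 = 4129$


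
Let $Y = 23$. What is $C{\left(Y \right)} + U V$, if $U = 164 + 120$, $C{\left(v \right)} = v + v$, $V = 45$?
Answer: $12826$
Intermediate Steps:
$C{\left(v \right)} = 2 v$
$U = 284$
$C{\left(Y \right)} + U V = 2 \cdot 23 + 284 \cdot 45 = 46 + 12780 = 12826$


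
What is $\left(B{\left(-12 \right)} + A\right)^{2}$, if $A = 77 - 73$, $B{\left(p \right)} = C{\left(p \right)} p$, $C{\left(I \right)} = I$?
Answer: $21904$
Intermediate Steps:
$B{\left(p \right)} = p^{2}$ ($B{\left(p \right)} = p p = p^{2}$)
$A = 4$
$\left(B{\left(-12 \right)} + A\right)^{2} = \left(\left(-12\right)^{2} + 4\right)^{2} = \left(144 + 4\right)^{2} = 148^{2} = 21904$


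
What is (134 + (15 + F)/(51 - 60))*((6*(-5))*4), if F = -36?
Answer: -16360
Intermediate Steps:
(134 + (15 + F)/(51 - 60))*((6*(-5))*4) = (134 + (15 - 36)/(51 - 60))*((6*(-5))*4) = (134 - 21/(-9))*(-30*4) = (134 - 21*(-⅑))*(-120) = (134 + 7/3)*(-120) = (409/3)*(-120) = -16360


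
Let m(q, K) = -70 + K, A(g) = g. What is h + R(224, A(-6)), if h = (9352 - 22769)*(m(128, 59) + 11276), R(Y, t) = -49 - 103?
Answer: -151142657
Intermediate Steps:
R(Y, t) = -152
h = -151142505 (h = (9352 - 22769)*((-70 + 59) + 11276) = -13417*(-11 + 11276) = -13417*11265 = -151142505)
h + R(224, A(-6)) = -151142505 - 152 = -151142657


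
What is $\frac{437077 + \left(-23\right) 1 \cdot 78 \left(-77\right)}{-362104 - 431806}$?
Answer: $- \frac{115043}{158782} \approx -0.72453$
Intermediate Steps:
$\frac{437077 + \left(-23\right) 1 \cdot 78 \left(-77\right)}{-362104 - 431806} = \frac{437077 + \left(-23\right) 78 \left(-77\right)}{-793910} = \left(437077 - -138138\right) \left(- \frac{1}{793910}\right) = \left(437077 + 138138\right) \left(- \frac{1}{793910}\right) = 575215 \left(- \frac{1}{793910}\right) = - \frac{115043}{158782}$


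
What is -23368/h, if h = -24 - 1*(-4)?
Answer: 5842/5 ≈ 1168.4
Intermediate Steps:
h = -20 (h = -24 + 4 = -20)
-23368/h = -23368/(-20) = -23368*(-1)/20 = -508*(-23/10) = 5842/5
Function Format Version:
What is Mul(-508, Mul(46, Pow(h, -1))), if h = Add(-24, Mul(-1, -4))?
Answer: Rational(5842, 5) ≈ 1168.4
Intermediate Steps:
h = -20 (h = Add(-24, 4) = -20)
Mul(-508, Mul(46, Pow(h, -1))) = Mul(-508, Mul(46, Pow(-20, -1))) = Mul(-508, Mul(46, Rational(-1, 20))) = Mul(-508, Rational(-23, 10)) = Rational(5842, 5)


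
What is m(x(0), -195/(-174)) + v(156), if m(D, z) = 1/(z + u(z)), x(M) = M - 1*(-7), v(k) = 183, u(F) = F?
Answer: 11924/65 ≈ 183.45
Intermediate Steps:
x(M) = 7 + M (x(M) = M + 7 = 7 + M)
m(D, z) = 1/(2*z) (m(D, z) = 1/(z + z) = 1/(2*z))
m(x(0), -195/(-174)) + v(156) = 1/(2*((-195/(-174)))) + 183 = 1/(2*((-195*(-1/174)))) + 183 = 1/(2*(65/58)) + 183 = (1/2)*(58/65) + 183 = 29/65 + 183 = 11924/65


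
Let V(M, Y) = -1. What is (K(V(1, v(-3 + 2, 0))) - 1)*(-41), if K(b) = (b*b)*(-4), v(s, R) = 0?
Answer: 205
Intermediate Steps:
K(b) = -4*b² (K(b) = b²*(-4) = -4*b²)
(K(V(1, v(-3 + 2, 0))) - 1)*(-41) = (-4*(-1)² - 1)*(-41) = (-4*1 - 1)*(-41) = (-4 - 1)*(-41) = -5*(-41) = 205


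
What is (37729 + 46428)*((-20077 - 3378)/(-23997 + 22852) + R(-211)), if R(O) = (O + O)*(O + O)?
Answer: 3432421258539/229 ≈ 1.4989e+10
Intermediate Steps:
R(O) = 4*O**2 (R(O) = (2*O)*(2*O) = 4*O**2)
(37729 + 46428)*((-20077 - 3378)/(-23997 + 22852) + R(-211)) = (37729 + 46428)*((-20077 - 3378)/(-23997 + 22852) + 4*(-211)**2) = 84157*(-23455/(-1145) + 4*44521) = 84157*(-23455*(-1/1145) + 178084) = 84157*(4691/229 + 178084) = 84157*(40785927/229) = 3432421258539/229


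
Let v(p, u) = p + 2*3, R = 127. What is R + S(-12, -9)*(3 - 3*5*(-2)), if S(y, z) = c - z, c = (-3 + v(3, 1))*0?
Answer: 424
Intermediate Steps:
v(p, u) = 6 + p (v(p, u) = p + 6 = 6 + p)
c = 0 (c = (-3 + (6 + 3))*0 = (-3 + 9)*0 = 6*0 = 0)
S(y, z) = -z (S(y, z) = 0 - z = -z)
R + S(-12, -9)*(3 - 3*5*(-2)) = 127 + (-1*(-9))*(3 - 3*5*(-2)) = 127 + 9*(3 - 15*(-2)) = 127 + 9*(3 + 30) = 127 + 9*33 = 127 + 297 = 424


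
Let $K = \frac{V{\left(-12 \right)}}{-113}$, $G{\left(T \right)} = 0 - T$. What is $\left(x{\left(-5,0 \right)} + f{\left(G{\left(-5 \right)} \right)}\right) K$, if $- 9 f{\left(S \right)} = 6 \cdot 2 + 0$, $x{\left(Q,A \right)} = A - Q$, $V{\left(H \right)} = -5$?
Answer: $\frac{55}{339} \approx 0.16224$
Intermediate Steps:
$G{\left(T \right)} = - T$
$K = \frac{5}{113}$ ($K = - \frac{5}{-113} = \left(-5\right) \left(- \frac{1}{113}\right) = \frac{5}{113} \approx 0.044248$)
$f{\left(S \right)} = - \frac{4}{3}$ ($f{\left(S \right)} = - \frac{6 \cdot 2 + 0}{9} = - \frac{12 + 0}{9} = \left(- \frac{1}{9}\right) 12 = - \frac{4}{3}$)
$\left(x{\left(-5,0 \right)} + f{\left(G{\left(-5 \right)} \right)}\right) K = \left(\left(0 - -5\right) - \frac{4}{3}\right) \frac{5}{113} = \left(\left(0 + 5\right) - \frac{4}{3}\right) \frac{5}{113} = \left(5 - \frac{4}{3}\right) \frac{5}{113} = \frac{11}{3} \cdot \frac{5}{113} = \frac{55}{339}$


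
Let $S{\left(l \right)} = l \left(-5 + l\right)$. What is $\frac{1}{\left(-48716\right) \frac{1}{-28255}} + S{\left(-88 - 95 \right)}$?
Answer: $\frac{1676053519}{48716} \approx 34405.0$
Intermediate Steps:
$\frac{1}{\left(-48716\right) \frac{1}{-28255}} + S{\left(-88 - 95 \right)} = \frac{1}{\left(-48716\right) \frac{1}{-28255}} + \left(-88 - 95\right) \left(-5 - 183\right) = \frac{1}{\left(-48716\right) \left(- \frac{1}{28255}\right)} + \left(-88 - 95\right) \left(-5 - 183\right) = \frac{1}{\frac{48716}{28255}} - 183 \left(-5 - 183\right) = \frac{28255}{48716} - -34404 = \frac{28255}{48716} + 34404 = \frac{1676053519}{48716}$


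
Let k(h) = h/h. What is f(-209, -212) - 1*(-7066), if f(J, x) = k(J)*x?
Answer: 6854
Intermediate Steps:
k(h) = 1
f(J, x) = x (f(J, x) = 1*x = x)
f(-209, -212) - 1*(-7066) = -212 - 1*(-7066) = -212 + 7066 = 6854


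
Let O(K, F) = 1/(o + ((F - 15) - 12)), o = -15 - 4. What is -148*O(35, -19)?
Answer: 148/65 ≈ 2.2769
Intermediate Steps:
o = -19
O(K, F) = 1/(-46 + F) (O(K, F) = 1/(-19 + ((F - 15) - 12)) = 1/(-19 + ((-15 + F) - 12)) = 1/(-19 + (-27 + F)) = 1/(-46 + F))
-148*O(35, -19) = -148/(-46 - 19) = -148/(-65) = -148*(-1/65) = 148/65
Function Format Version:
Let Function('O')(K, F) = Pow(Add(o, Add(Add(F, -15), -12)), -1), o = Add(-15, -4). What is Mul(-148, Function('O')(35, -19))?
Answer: Rational(148, 65) ≈ 2.2769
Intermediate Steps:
o = -19
Function('O')(K, F) = Pow(Add(-46, F), -1) (Function('O')(K, F) = Pow(Add(-19, Add(Add(F, -15), -12)), -1) = Pow(Add(-19, Add(Add(-15, F), -12)), -1) = Pow(Add(-19, Add(-27, F)), -1) = Pow(Add(-46, F), -1))
Mul(-148, Function('O')(35, -19)) = Mul(-148, Pow(Add(-46, -19), -1)) = Mul(-148, Pow(-65, -1)) = Mul(-148, Rational(-1, 65)) = Rational(148, 65)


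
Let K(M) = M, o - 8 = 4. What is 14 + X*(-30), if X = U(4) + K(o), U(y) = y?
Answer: -466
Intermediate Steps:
o = 12 (o = 8 + 4 = 12)
X = 16 (X = 4 + 12 = 16)
14 + X*(-30) = 14 + 16*(-30) = 14 - 480 = -466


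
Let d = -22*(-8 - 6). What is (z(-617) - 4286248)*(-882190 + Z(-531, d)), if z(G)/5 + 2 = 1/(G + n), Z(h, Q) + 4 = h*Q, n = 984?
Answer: 1645011439702302/367 ≈ 4.4823e+12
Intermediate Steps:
d = 308 (d = -22*(-14) = 308)
Z(h, Q) = -4 + Q*h (Z(h, Q) = -4 + h*Q = -4 + Q*h)
z(G) = -10 + 5/(984 + G) (z(G) = -10 + 5/(G + 984) = -10 + 5/(984 + G))
(z(-617) - 4286248)*(-882190 + Z(-531, d)) = (5*(-1967 - 2*(-617))/(984 - 617) - 4286248)*(-882190 + (-4 + 308*(-531))) = (5*(-1967 + 1234)/367 - 4286248)*(-882190 + (-4 - 163548)) = (5*(1/367)*(-733) - 4286248)*(-882190 - 163552) = (-3665/367 - 4286248)*(-1045742) = -1573056681/367*(-1045742) = 1645011439702302/367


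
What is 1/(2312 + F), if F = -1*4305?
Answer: -1/1993 ≈ -0.00050176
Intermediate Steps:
F = -4305
1/(2312 + F) = 1/(2312 - 4305) = 1/(-1993) = -1/1993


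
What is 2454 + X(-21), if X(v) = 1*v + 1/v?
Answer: 51092/21 ≈ 2433.0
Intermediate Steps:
X(v) = v + 1/v
2454 + X(-21) = 2454 + (-21 + 1/(-21)) = 2454 + (-21 - 1/21) = 2454 - 442/21 = 51092/21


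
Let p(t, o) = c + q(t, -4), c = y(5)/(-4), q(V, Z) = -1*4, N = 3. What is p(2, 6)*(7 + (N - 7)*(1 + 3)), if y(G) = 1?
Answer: 153/4 ≈ 38.250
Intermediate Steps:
q(V, Z) = -4
c = -¼ (c = 1/(-4) = 1*(-¼) = -¼ ≈ -0.25000)
p(t, o) = -17/4 (p(t, o) = -¼ - 4 = -17/4)
p(2, 6)*(7 + (N - 7)*(1 + 3)) = -17*(7 + (3 - 7)*(1 + 3))/4 = -17*(7 - 4*4)/4 = -17*(7 - 16)/4 = -17/4*(-9) = 153/4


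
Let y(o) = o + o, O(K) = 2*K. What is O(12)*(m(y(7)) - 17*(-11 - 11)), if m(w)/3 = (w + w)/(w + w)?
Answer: 9048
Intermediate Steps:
y(o) = 2*o
m(w) = 3 (m(w) = 3*((w + w)/(w + w)) = 3*((2*w)/((2*w))) = 3*((2*w)*(1/(2*w))) = 3*1 = 3)
O(12)*(m(y(7)) - 17*(-11 - 11)) = (2*12)*(3 - 17*(-11 - 11)) = 24*(3 - 17*(-22)) = 24*(3 + 374) = 24*377 = 9048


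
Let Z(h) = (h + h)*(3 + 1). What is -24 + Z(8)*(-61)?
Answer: -3928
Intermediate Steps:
Z(h) = 8*h (Z(h) = (2*h)*4 = 8*h)
-24 + Z(8)*(-61) = -24 + (8*8)*(-61) = -24 + 64*(-61) = -24 - 3904 = -3928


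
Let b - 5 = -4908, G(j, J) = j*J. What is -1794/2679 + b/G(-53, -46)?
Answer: -5836303/2177134 ≈ -2.6807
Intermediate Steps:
G(j, J) = J*j
b = -4903 (b = 5 - 4908 = -4903)
-1794/2679 + b/G(-53, -46) = -1794/2679 - 4903/((-46*(-53))) = -1794*1/2679 - 4903/2438 = -598/893 - 4903*1/2438 = -598/893 - 4903/2438 = -5836303/2177134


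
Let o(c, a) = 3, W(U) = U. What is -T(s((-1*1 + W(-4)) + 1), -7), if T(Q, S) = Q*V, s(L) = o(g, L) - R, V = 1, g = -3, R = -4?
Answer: -7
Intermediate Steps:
s(L) = 7 (s(L) = 3 - 1*(-4) = 3 + 4 = 7)
T(Q, S) = Q (T(Q, S) = Q*1 = Q)
-T(s((-1*1 + W(-4)) + 1), -7) = -1*7 = -7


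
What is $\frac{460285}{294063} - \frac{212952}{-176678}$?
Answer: $\frac{10281681229}{3711033051} \approx 2.7706$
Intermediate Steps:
$\frac{460285}{294063} - \frac{212952}{-176678} = 460285 \cdot \frac{1}{294063} - - \frac{106476}{88339} = \frac{65755}{42009} + \frac{106476}{88339} = \frac{10281681229}{3711033051}$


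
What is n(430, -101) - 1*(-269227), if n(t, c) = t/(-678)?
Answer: 91267738/339 ≈ 2.6923e+5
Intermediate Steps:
n(t, c) = -t/678 (n(t, c) = t*(-1/678) = -t/678)
n(430, -101) - 1*(-269227) = -1/678*430 - 1*(-269227) = -215/339 + 269227 = 91267738/339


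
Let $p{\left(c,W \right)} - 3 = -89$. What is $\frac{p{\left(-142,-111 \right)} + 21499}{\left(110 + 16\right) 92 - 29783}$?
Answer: $- \frac{21413}{18191} \approx -1.1771$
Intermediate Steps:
$p{\left(c,W \right)} = -86$ ($p{\left(c,W \right)} = 3 - 89 = -86$)
$\frac{p{\left(-142,-111 \right)} + 21499}{\left(110 + 16\right) 92 - 29783} = \frac{-86 + 21499}{\left(110 + 16\right) 92 - 29783} = \frac{21413}{126 \cdot 92 - 29783} = \frac{21413}{11592 - 29783} = \frac{21413}{-18191} = 21413 \left(- \frac{1}{18191}\right) = - \frac{21413}{18191}$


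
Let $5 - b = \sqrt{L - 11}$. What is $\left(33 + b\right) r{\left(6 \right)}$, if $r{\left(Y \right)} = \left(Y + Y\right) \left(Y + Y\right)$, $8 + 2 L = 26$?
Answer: $5472 - 144 i \sqrt{2} \approx 5472.0 - 203.65 i$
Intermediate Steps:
$L = 9$ ($L = -4 + \frac{1}{2} \cdot 26 = -4 + 13 = 9$)
$r{\left(Y \right)} = 4 Y^{2}$ ($r{\left(Y \right)} = 2 Y 2 Y = 4 Y^{2}$)
$b = 5 - i \sqrt{2}$ ($b = 5 - \sqrt{9 - 11} = 5 - \sqrt{-2} = 5 - i \sqrt{2} \approx 5.0 - 1.4142 i$)
$\left(33 + b\right) r{\left(6 \right)} = \left(33 + \left(5 - i \sqrt{2}\right)\right) 4 \cdot 6^{2} = \left(38 - i \sqrt{2}\right) 4 \cdot 36 = \left(38 - i \sqrt{2}\right) 144 = 5472 - 144 i \sqrt{2}$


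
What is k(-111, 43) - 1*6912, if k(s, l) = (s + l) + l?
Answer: -6937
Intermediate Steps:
k(s, l) = s + 2*l (k(s, l) = (l + s) + l = s + 2*l)
k(-111, 43) - 1*6912 = (-111 + 2*43) - 1*6912 = (-111 + 86) - 6912 = -25 - 6912 = -6937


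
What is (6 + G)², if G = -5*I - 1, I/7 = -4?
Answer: 21025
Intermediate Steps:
I = -28 (I = 7*(-4) = -28)
G = 139 (G = -5*(-28) - 1 = 140 - 1 = 139)
(6 + G)² = (6 + 139)² = 145² = 21025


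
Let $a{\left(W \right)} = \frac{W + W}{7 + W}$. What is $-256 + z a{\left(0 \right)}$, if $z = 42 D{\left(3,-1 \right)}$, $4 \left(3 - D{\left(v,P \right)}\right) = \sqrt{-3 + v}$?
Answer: $-256$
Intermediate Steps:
$D{\left(v,P \right)} = 3 - \frac{\sqrt{-3 + v}}{4}$
$a{\left(W \right)} = \frac{2 W}{7 + W}$
$z = 126$ ($z = 42 \left(3 - \frac{\sqrt{-3 + 3}}{4}\right) = 42 \left(3 - \frac{\sqrt{0}}{4}\right) = 42 \left(3 - 0\right) = 42 \left(3 + 0\right) = 42 \cdot 3 = 126$)
$-256 + z a{\left(0 \right)} = -256 + 126 \cdot 2 \cdot 0 \frac{1}{7 + 0} = -256 + 126 \cdot 2 \cdot 0 \cdot \frac{1}{7} = -256 + 126 \cdot 0 = -256 + 0 = -256$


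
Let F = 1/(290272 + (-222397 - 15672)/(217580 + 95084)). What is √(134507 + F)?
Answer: √1107920651982640596810494043/90757366539 ≈ 366.75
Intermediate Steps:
F = 312664/90757366539 (F = 1/(290272 - 238069/312664) = 1/(90757366539/312664) = 312664/90757366539 ≈ 3.4451e-6)
√(134507 + F) = √(134507 + 312664/90757366539) = √(12207501101373937/90757366539) = √1107920651982640596810494043/90757366539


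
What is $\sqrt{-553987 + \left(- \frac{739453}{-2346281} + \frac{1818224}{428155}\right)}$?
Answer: $\frac{3 i \sqrt{1267708772226742360701507230}}{143510277365} \approx 744.3 i$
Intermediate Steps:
$\sqrt{-553987 + \left(- \frac{739453}{-2346281} + \frac{1818224}{428155}\right)} = \sqrt{-553987 + \left(\left(-739453\right) \left(- \frac{1}{2346281}\right) + 1818224 \cdot \frac{1}{428155}\right)} = \sqrt{-553987 + \left(\frac{739453}{2346281} + \frac{1818224}{428155}\right)} = \sqrt{-553987 + \frac{654666417737}{143510277365}} = \sqrt{- \frac{79502173360186518}{143510277365}} = \frac{3 i \sqrt{1267708772226742360701507230}}{143510277365}$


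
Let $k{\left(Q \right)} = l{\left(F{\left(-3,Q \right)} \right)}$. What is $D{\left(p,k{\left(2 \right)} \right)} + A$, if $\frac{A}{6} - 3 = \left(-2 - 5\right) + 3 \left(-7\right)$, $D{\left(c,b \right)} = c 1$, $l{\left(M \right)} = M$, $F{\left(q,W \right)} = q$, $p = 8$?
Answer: $-142$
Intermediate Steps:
$k{\left(Q \right)} = -3$
$D{\left(c,b \right)} = c$
$A = -150$ ($A = 18 + 6 \left(\left(-2 - 5\right) + 3 \left(-7\right)\right) = 18 + 6 \left(-7 - 21\right) = 18 + 6 \left(-28\right) = 18 - 168 = -150$)
$D{\left(p,k{\left(2 \right)} \right)} + A = 8 - 150 = -142$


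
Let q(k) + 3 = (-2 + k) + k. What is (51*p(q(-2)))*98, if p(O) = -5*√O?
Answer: -74970*I ≈ -74970.0*I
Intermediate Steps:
q(k) = -5 + 2*k (q(k) = -3 + ((-2 + k) + k) = -3 + (-2 + 2*k) = -5 + 2*k)
(51*p(q(-2)))*98 = (51*(-5*√(-5 + 2*(-2))))*98 = (51*(-5*√(-5 - 4)))*98 = (51*(-15*I))*98 = -765*I*98 = -74970*I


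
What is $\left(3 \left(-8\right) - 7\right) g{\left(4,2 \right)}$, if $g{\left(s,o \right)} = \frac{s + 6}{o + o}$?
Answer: $- \frac{155}{2} \approx -77.5$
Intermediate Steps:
$g{\left(s,o \right)} = \frac{6 + s}{2 o}$
$\left(3 \left(-8\right) - 7\right) g{\left(4,2 \right)} = \left(3 \left(-8\right) - 7\right) \frac{6 + 4}{2 \cdot 2} = \left(-24 - 7\right) \frac{1}{2} \cdot \frac{1}{2} \cdot 10 = \left(-31\right) \frac{5}{2} = - \frac{155}{2}$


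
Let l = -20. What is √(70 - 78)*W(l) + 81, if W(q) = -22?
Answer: 81 - 44*I*√2 ≈ 81.0 - 62.225*I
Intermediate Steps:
√(70 - 78)*W(l) + 81 = √(70 - 78)*(-22) + 81 = √(-8)*(-22) + 81 = (2*I*√2)*(-22) + 81 = -44*I*√2 + 81 = 81 - 44*I*√2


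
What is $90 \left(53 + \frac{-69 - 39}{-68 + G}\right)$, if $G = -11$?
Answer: $\frac{386550}{79} \approx 4893.0$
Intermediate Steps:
$90 \left(53 + \frac{-69 - 39}{-68 + G}\right) = 90 \left(53 + \frac{-69 - 39}{-68 - 11}\right) = 90 \left(53 - \frac{108}{-79}\right) = 90 \left(53 - - \frac{108}{79}\right) = 90 \left(53 + \frac{108}{79}\right) = 90 \cdot \frac{4295}{79} = \frac{386550}{79}$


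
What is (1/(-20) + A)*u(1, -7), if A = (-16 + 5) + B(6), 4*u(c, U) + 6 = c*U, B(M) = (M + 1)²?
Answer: -9867/80 ≈ -123.34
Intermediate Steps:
B(M) = (1 + M)²
u(c, U) = -3/2 + U*c/4 (u(c, U) = -3/2 + (c*U)/4 = -3/2 + (U*c)/4 = -3/2 + U*c/4)
A = 38 (A = (-16 + 5) + (1 + 6)² = -11 + 7² = -11 + 49 = 38)
(1/(-20) + A)*u(1, -7) = (1/(-20) + 38)*(-3/2 + (¼)*(-7)*1) = (-1/20 + 38)*(-3/2 - 7/4) = (759/20)*(-13/4) = -9867/80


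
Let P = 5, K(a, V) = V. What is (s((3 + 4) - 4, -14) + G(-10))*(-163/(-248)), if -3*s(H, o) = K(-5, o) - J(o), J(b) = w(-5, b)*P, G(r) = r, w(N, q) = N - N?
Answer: -326/93 ≈ -3.5054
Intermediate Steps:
w(N, q) = 0
J(b) = 0 (J(b) = 0*5 = 0)
s(H, o) = -o/3 (s(H, o) = -(o - 1*0)/3 = -(o + 0)/3 = -o/3)
(s((3 + 4) - 4, -14) + G(-10))*(-163/(-248)) = (-1/3*(-14) - 10)*(-163/(-248)) = (14/3 - 10)*(-163*(-1/248)) = -16/3*163/248 = -326/93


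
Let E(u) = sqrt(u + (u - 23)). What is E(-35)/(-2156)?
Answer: -I*sqrt(93)/2156 ≈ -0.0044729*I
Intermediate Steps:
E(u) = sqrt(-23 + 2*u) (E(u) = sqrt(u + (-23 + u)) = sqrt(-23 + 2*u))
E(-35)/(-2156) = sqrt(-23 + 2*(-35))/(-2156) = sqrt(-23 - 70)*(-1/2156) = sqrt(-93)*(-1/2156) = (I*sqrt(93))*(-1/2156) = -I*sqrt(93)/2156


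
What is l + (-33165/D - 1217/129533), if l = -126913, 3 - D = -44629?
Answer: -733728616424617/5781316856 ≈ -1.2691e+5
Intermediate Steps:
D = 44632 (D = 3 - 1*(-44629) = 3 + 44629 = 44632)
l + (-33165/D - 1217/129533) = -126913 + (-33165/44632 - 1217/129533) = -126913 - 4350279089/5781316856 = -733728616424617/5781316856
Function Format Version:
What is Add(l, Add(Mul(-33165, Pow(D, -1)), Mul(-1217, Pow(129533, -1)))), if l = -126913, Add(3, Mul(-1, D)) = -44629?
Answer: Rational(-733728616424617, 5781316856) ≈ -1.2691e+5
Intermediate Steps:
D = 44632 (D = Add(3, Mul(-1, -44629)) = Add(3, 44629) = 44632)
Add(l, Add(Mul(-33165, Pow(D, -1)), Mul(-1217, Pow(129533, -1)))) = Add(-126913, Add(Mul(-33165, Pow(44632, -1)), Mul(-1217, Pow(129533, -1)))) = Add(-126913, Add(Mul(-33165, Rational(1, 44632)), Mul(-1217, Rational(1, 129533)))) = Add(-126913, Add(Rational(-33165, 44632), Rational(-1217, 129533))) = Add(-126913, Rational(-4350279089, 5781316856)) = Rational(-733728616424617, 5781316856)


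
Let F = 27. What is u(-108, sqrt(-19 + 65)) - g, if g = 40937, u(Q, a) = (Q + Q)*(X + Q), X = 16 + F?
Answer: -26897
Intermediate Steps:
X = 43 (X = 16 + 27 = 43)
u(Q, a) = 2*Q*(43 + Q) (u(Q, a) = (Q + Q)*(43 + Q) = (2*Q)*(43 + Q) = 2*Q*(43 + Q))
u(-108, sqrt(-19 + 65)) - g = 2*(-108)*(43 - 108) - 1*40937 = 2*(-108)*(-65) - 40937 = 14040 - 40937 = -26897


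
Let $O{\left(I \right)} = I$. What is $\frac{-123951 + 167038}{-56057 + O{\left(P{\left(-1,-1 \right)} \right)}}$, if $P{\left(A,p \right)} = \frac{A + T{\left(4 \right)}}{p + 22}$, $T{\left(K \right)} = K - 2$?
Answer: $- \frac{904827}{1177196} \approx -0.76863$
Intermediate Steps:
$T{\left(K \right)} = -2 + K$ ($T{\left(K \right)} = K - 2 = -2 + K$)
$P{\left(A,p \right)} = \frac{2 + A}{22 + p}$ ($P{\left(A,p \right)} = \frac{A + \left(-2 + 4\right)}{p + 22} = \frac{A + 2}{22 + p} = \frac{2 + A}{22 + p}$)
$\frac{-123951 + 167038}{-56057 + O{\left(P{\left(-1,-1 \right)} \right)}} = \frac{-123951 + 167038}{-56057 + \frac{2 - 1}{22 - 1}} = \frac{43087}{-56057 + \frac{1}{21} \cdot 1} = \frac{43087}{-56057 + \frac{1}{21}} = \frac{43087}{- \frac{1177196}{21}} = 43087 \left(- \frac{21}{1177196}\right) = - \frac{904827}{1177196}$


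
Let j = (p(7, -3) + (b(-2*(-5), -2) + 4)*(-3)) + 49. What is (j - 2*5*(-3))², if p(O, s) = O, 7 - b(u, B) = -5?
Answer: 1444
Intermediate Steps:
b(u, B) = 12 (b(u, B) = 7 - 1*(-5) = 7 + 5 = 12)
j = 8 (j = (7 + (12 + 4)*(-3)) + 49 = (7 + 16*(-3)) + 49 = (7 - 48) + 49 = -41 + 49 = 8)
(j - 2*5*(-3))² = (8 - 2*5*(-3))² = (8 - 10*(-3))² = (8 + 30)² = 38² = 1444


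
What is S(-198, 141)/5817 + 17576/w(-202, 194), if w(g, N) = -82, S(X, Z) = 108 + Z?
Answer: -17036529/79499 ≈ -214.30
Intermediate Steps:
S(-198, 141)/5817 + 17576/w(-202, 194) = (108 + 141)/5817 + 17576/(-82) = 249*(1/5817) + 17576*(-1/82) = 83/1939 - 8788/41 = -17036529/79499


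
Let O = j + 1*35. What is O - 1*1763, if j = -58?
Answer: -1786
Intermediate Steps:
O = -23 (O = -58 + 1*35 = -58 + 35 = -23)
O - 1*1763 = -23 - 1*1763 = -23 - 1763 = -1786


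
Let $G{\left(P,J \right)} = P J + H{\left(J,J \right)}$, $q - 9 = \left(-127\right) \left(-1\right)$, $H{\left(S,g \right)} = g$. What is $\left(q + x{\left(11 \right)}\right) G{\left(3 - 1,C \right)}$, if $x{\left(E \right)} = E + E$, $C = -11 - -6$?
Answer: $-2370$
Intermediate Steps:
$q = 136$ ($q = 9 - -127 = 9 + 127 = 136$)
$C = -5$ ($C = -11 + 6 = -5$)
$x{\left(E \right)} = 2 E$
$G{\left(P,J \right)} = J + J P$ ($G{\left(P,J \right)} = P J + J = J P + J = J + J P$)
$\left(q + x{\left(11 \right)}\right) G{\left(3 - 1,C \right)} = \left(136 + 2 \cdot 11\right) \left(- 5 \left(1 + \left(3 - 1\right)\right)\right) = \left(136 + 22\right) \left(- 5 \left(1 + 2\right)\right) = 158 \left(\left(-5\right) 3\right) = 158 \left(-15\right) = -2370$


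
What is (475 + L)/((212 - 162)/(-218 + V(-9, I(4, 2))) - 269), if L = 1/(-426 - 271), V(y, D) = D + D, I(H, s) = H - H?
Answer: -6014511/3409027 ≈ -1.7643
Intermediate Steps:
I(H, s) = 0
V(y, D) = 2*D
L = -1/697 (L = 1/(-697) = -1/697 ≈ -0.0014347)
(475 + L)/((212 - 162)/(-218 + V(-9, I(4, 2))) - 269) = (475 - 1/697)/((212 - 162)/(-218 + 2*0) - 269) = 331074/(697*(50/(-218 + 0) - 269)) = 331074/(697*(50/(-218) - 269)) = 331074/(697*(50*(-1/218) - 269)) = 331074/(697*(-25/109 - 269)) = 331074/(697*(-29346/109)) = (331074/697)*(-109/29346) = -6014511/3409027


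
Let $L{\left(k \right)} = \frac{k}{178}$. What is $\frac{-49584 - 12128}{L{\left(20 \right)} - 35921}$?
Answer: $\frac{289072}{168261} \approx 1.718$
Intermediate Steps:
$L{\left(k \right)} = \frac{k}{178}$ ($L{\left(k \right)} = k \frac{1}{178} = \frac{k}{178}$)
$\frac{-49584 - 12128}{L{\left(20 \right)} - 35921} = \frac{-49584 - 12128}{\frac{1}{178} \cdot 20 - 35921} = - \frac{61712}{\frac{10}{89} - 35921} = - \frac{61712}{- \frac{3196959}{89}} = \left(-61712\right) \left(- \frac{89}{3196959}\right) = \frac{289072}{168261}$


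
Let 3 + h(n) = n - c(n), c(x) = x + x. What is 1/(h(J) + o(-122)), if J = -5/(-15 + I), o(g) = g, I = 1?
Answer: -14/1755 ≈ -0.0079772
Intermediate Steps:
J = 5/14 (J = -5/(-15 + 1) = -5/(-14) = -5*(-1/14) = 5/14 ≈ 0.35714)
c(x) = 2*x
h(n) = -3 - n (h(n) = -3 + (n - 2*n) = -3 - n)
1/(h(J) + o(-122)) = 1/((-3 - 1*5/14) - 122) = 1/((-3 - 5/14) - 122) = 1/(-47/14 - 122) = 1/(-1755/14) = -14/1755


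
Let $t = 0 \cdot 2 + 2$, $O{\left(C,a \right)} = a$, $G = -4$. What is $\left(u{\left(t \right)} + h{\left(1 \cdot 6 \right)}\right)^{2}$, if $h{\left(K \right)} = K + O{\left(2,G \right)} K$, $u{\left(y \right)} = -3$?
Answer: $441$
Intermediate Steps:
$t = 2$ ($t = 0 + 2 = 2$)
$h{\left(K \right)} = - 3 K$ ($h{\left(K \right)} = K - 4 K = - 3 K$)
$\left(u{\left(t \right)} + h{\left(1 \cdot 6 \right)}\right)^{2} = \left(-3 - 3 \cdot 1 \cdot 6\right)^{2} = \left(-3 - 18\right)^{2} = \left(-21\right)^{2} = 441$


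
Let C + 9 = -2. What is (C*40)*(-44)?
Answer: 19360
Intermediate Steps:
C = -11 (C = -9 - 2 = -11)
(C*40)*(-44) = -11*40*(-44) = -440*(-44) = 19360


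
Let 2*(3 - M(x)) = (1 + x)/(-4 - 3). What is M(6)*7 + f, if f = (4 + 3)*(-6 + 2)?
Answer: -7/2 ≈ -3.5000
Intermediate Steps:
M(x) = 43/14 + x/14 (M(x) = 3 - (1 + x)/(2*(-4 - 3)) = 3 - (1 + x)/(2*(-7)) = 3 - (1 + x)*(-1)/(2*7) = 3 - (-⅐ - x/7)/2 = 3 + (1/14 + x/14) = 43/14 + x/14)
f = -28 (f = 7*(-4) = -28)
M(6)*7 + f = (43/14 + (1/14)*6)*7 - 28 = (43/14 + 3/7)*7 - 28 = (7/2)*7 - 28 = 49/2 - 28 = -7/2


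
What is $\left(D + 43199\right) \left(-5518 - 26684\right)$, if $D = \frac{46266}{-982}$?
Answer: $- \frac{682282322352}{491} \approx -1.3896 \cdot 10^{9}$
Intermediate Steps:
$D = - \frac{23133}{491}$ ($D = 46266 \left(- \frac{1}{982}\right) = - \frac{23133}{491} \approx -47.114$)
$\left(D + 43199\right) \left(-5518 - 26684\right) = \left(- \frac{23133}{491} + 43199\right) \left(-5518 - 26684\right) = \frac{21187576}{491} \left(-32202\right) = - \frac{682282322352}{491}$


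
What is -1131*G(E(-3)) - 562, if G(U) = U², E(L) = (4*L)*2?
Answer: -652018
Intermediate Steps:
E(L) = 8*L
-1131*G(E(-3)) - 562 = -1131*(8*(-3))² - 562 = -1131*(-24)² - 562 = -1131*576 - 562 = -651456 - 562 = -652018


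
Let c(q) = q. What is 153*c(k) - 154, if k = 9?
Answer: 1223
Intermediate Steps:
153*c(k) - 154 = 153*9 - 154 = 1377 - 154 = 1223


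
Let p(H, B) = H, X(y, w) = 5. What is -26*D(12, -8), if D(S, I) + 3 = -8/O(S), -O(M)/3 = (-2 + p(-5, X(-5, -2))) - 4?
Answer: 2782/33 ≈ 84.303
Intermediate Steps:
O(M) = 33 (O(M) = -3*((-2 - 5) - 4) = -3*(-7 - 4) = -3*(-11) = 33)
D(S, I) = -107/33 (D(S, I) = -3 - 8/33 = -107/33)
-26*D(12, -8) = -26*(-107/33) = 2782/33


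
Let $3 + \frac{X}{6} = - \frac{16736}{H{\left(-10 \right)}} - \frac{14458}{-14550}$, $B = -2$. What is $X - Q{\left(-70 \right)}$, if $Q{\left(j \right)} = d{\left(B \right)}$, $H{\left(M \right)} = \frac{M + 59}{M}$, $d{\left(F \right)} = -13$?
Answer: $\frac{2435202317}{118825} \approx 20494.0$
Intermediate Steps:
$H{\left(M \right)} = \frac{59 + M}{M}$
$Q{\left(j \right)} = -13$
$X = \frac{2433657592}{118825}$ ($X = -18 + 6 \left(- \frac{16736}{\frac{1}{-10} \left(59 - 10\right)} - \frac{14458}{-14550}\right) = -18 + 6 \left(- \frac{16736}{\left(- \frac{1}{10}\right) 49} - - \frac{7229}{7275}\right) = -18 + 6 \left(- \frac{16736}{- \frac{49}{10}} + \frac{7229}{7275}\right) = -18 + 6 \left(\left(-16736\right) \left(- \frac{10}{49}\right) + \frac{7229}{7275}\right) = -18 + 6 \left(\frac{167360}{49} + \frac{7229}{7275}\right) = -18 + 6 \cdot \frac{1217898221}{356475} = -18 + \frac{2435796442}{118825} = \frac{2433657592}{118825} \approx 20481.0$)
$X - Q{\left(-70 \right)} = \frac{2433657592}{118825} - -13 = \frac{2433657592}{118825} + 13 = \frac{2435202317}{118825}$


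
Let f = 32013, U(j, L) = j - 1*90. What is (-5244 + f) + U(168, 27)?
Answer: 26847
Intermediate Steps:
U(j, L) = -90 + j (U(j, L) = j - 90 = -90 + j)
(-5244 + f) + U(168, 27) = (-5244 + 32013) + (-90 + 168) = 26769 + 78 = 26847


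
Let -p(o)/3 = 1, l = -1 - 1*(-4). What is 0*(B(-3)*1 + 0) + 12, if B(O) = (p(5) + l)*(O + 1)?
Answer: 12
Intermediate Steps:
l = 3 (l = -1 + 4 = 3)
p(o) = -3 (p(o) = -3*1 = -3)
B(O) = 0 (B(O) = (-3 + 3)*(O + 1) = 0*(1 + O) = 0)
0*(B(-3)*1 + 0) + 12 = 0*(0*1 + 0) + 12 = 0*(0 + 0) + 12 = 0*0 + 12 = 0 + 12 = 12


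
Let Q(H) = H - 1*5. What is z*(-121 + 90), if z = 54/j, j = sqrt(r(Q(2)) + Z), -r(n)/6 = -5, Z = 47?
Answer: -1674*sqrt(77)/77 ≈ -190.77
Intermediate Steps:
Q(H) = -5 + H (Q(H) = H - 5 = -5 + H)
r(n) = 30 (r(n) = -6*(-5) = 30)
j = sqrt(77) (j = sqrt(30 + 47) = sqrt(77) ≈ 8.7750)
z = 54*sqrt(77)/77 (z = 54/(sqrt(77)) = 54*(sqrt(77)/77) = 54*sqrt(77)/77 ≈ 6.1539)
z*(-121 + 90) = (54*sqrt(77)/77)*(-121 + 90) = (54*sqrt(77)/77)*(-31) = -1674*sqrt(77)/77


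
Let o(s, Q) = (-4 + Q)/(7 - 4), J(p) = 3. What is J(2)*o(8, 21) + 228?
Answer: 245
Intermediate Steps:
o(s, Q) = -4/3 + Q/3 (o(s, Q) = (-4 + Q)/3 = (-4 + Q)*(⅓) = -4/3 + Q/3)
J(2)*o(8, 21) + 228 = 3*(-4/3 + (⅓)*21) + 228 = 3*(-4/3 + 7) + 228 = 3*(17/3) + 228 = 17 + 228 = 245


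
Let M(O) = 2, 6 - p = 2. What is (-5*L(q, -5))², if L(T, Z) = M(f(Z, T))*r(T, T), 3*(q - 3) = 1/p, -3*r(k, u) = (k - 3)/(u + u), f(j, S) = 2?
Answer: 25/12321 ≈ 0.0020291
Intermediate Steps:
p = 4 (p = 6 - 1*2 = 6 - 2 = 4)
r(k, u) = -(-3 + k)/(6*u) (r(k, u) = -(k - 3)/(3*(u + u)) = -(-3 + k)/(3*(2*u)) = -(-3 + k)*1/(2*u)/3 = -(-3 + k)/(6*u))
q = 37/12 (q = 3 + (⅓)/4 = 3 + (⅓)*(¼) = 3 + 1/12 = 37/12 ≈ 3.0833)
L(T, Z) = (3 - T)/(3*T) (L(T, Z) = 2*((3 - T)/(6*T)) = (3 - T)/(3*T))
(-5*L(q, -5))² = (-5*(3 - 1*37/12)/(3*37/12))² = (-5*12*(3 - 37/12)/(3*37))² = (-5*12*(-1)/(3*37*12))² = (-5*(-1/111))² = (5/111)² = 25/12321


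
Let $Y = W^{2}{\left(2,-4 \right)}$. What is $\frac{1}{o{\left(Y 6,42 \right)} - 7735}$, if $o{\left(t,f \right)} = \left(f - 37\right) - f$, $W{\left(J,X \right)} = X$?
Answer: $- \frac{1}{7772} \approx -0.00012867$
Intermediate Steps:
$Y = 16$ ($Y = \left(-4\right)^{2} = 16$)
$o{\left(t,f \right)} = -37$ ($o{\left(t,f \right)} = \left(f - 37\right) - f = \left(-37 + f\right) - f = -37$)
$\frac{1}{o{\left(Y 6,42 \right)} - 7735} = \frac{1}{-37 - 7735} = \frac{1}{-7772} = - \frac{1}{7772}$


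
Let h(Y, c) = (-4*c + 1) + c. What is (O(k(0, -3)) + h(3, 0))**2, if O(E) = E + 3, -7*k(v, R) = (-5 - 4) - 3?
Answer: 1600/49 ≈ 32.653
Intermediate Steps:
k(v, R) = 12/7 (k(v, R) = -((-5 - 4) - 3)/7 = -(-9 - 3)/7 = -1/7*(-12) = 12/7)
h(Y, c) = 1 - 3*c (h(Y, c) = (1 - 4*c) + c = 1 - 3*c)
O(E) = 3 + E
(O(k(0, -3)) + h(3, 0))**2 = ((3 + 12/7) + (1 - 3*0))**2 = (33/7 + (1 + 0))**2 = (33/7 + 1)**2 = (40/7)**2 = 1600/49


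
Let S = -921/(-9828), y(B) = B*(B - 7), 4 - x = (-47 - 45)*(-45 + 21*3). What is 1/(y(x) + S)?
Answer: 3276/8989278787 ≈ 3.6443e-7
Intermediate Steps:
x = 1660 (x = 4 - (-47 - 45)*(-45 + 21*3) = 4 - (-92)*(-45 + 63) = 4 - (-92)*18 = 4 - 1*(-1656) = 4 + 1656 = 1660)
y(B) = B*(-7 + B)
S = 307/3276 (S = -921*(-1/9828) = 307/3276 ≈ 0.093712)
1/(y(x) + S) = 1/(1660*(-7 + 1660) + 307/3276) = 1/(1660*1653 + 307/3276) = 1/(2743980 + 307/3276) = 1/(8989278787/3276) = 3276/8989278787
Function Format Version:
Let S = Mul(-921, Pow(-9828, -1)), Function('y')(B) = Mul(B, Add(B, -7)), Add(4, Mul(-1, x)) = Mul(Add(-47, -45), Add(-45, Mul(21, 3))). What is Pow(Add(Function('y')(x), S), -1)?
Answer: Rational(3276, 8989278787) ≈ 3.6443e-7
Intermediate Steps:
x = 1660 (x = Add(4, Mul(-1, Mul(Add(-47, -45), Add(-45, Mul(21, 3))))) = Add(4, Mul(-1, Mul(-92, Add(-45, 63)))) = Add(4, Mul(-1, Mul(-92, 18))) = Add(4, Mul(-1, -1656)) = Add(4, 1656) = 1660)
Function('y')(B) = Mul(B, Add(-7, B))
S = Rational(307, 3276) (S = Mul(-921, Rational(-1, 9828)) = Rational(307, 3276) ≈ 0.093712)
Pow(Add(Function('y')(x), S), -1) = Pow(Add(Mul(1660, Add(-7, 1660)), Rational(307, 3276)), -1) = Pow(Add(Mul(1660, 1653), Rational(307, 3276)), -1) = Pow(Add(2743980, Rational(307, 3276)), -1) = Pow(Rational(8989278787, 3276), -1) = Rational(3276, 8989278787)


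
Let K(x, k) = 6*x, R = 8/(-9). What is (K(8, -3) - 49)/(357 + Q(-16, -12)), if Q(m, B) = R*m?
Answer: -9/3341 ≈ -0.0026938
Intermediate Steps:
R = -8/9 (R = 8*(-⅑) = -8/9 ≈ -0.88889)
Q(m, B) = -8*m/9
(K(8, -3) - 49)/(357 + Q(-16, -12)) = (6*8 - 49)/(357 - 8/9*(-16)) = (48 - 49)/(357 + 128/9) = -1/3341/9 = -1*9/3341 = -9/3341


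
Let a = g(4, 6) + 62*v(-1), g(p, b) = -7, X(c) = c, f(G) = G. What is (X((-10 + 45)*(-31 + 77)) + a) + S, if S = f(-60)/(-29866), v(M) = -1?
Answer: 23011783/14933 ≈ 1541.0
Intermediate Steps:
S = 30/14933 (S = -60/(-29866) = -60*(-1/29866) = 30/14933 ≈ 0.0020090)
a = -69 (a = -7 + 62*(-1) = -7 - 62 = -69)
(X((-10 + 45)*(-31 + 77)) + a) + S = ((-10 + 45)*(-31 + 77) - 69) + 30/14933 = (35*46 - 69) + 30/14933 = (1610 - 69) + 30/14933 = 1541 + 30/14933 = 23011783/14933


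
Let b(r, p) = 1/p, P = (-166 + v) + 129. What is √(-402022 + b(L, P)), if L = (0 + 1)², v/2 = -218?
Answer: 7*I*√1835591439/473 ≈ 634.05*I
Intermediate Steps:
v = -436 (v = 2*(-218) = -436)
L = 1 (L = 1² = 1)
P = -473 (P = (-166 - 436) + 129 = -602 + 129 = -473)
√(-402022 + b(L, P)) = √(-402022 + 1/(-473)) = √(-402022 - 1/473) = √(-190156407/473) = 7*I*√1835591439/473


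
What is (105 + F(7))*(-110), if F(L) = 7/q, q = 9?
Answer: -104720/9 ≈ -11636.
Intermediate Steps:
F(L) = 7/9
(105 + F(7))*(-110) = (105 + 7/9)*(-110) = (952/9)*(-110) = -104720/9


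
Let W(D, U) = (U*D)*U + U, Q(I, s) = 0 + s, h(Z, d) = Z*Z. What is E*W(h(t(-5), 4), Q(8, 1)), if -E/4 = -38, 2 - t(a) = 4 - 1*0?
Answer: 760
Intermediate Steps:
t(a) = -2 (t(a) = 2 - (4 - 1*0) = 2 - (4 + 0) = 2 - 1*4 = 2 - 4 = -2)
h(Z, d) = Z**2
E = 152 (E = -4*(-38) = 152)
Q(I, s) = s
W(D, U) = U + D*U**2 (W(D, U) = (D*U)*U + U = D*U**2 + U = U + D*U**2)
E*W(h(t(-5), 4), Q(8, 1)) = 152*(1*(1 + (-2)**2*1)) = 152*(1*(1 + 4*1)) = 152*(1*(1 + 4)) = 152*(1*5) = 152*5 = 760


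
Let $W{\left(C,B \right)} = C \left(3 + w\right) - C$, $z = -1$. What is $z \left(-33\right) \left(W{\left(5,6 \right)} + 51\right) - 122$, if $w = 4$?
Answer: $2551$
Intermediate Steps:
$W{\left(C,B \right)} = 6 C$ ($W{\left(C,B \right)} = C \left(3 + 4\right) - C = C 7 - C = 7 C - C = 6 C$)
$z \left(-33\right) \left(W{\left(5,6 \right)} + 51\right) - 122 = \left(-1\right) \left(-33\right) \left(6 \cdot 5 + 51\right) - 122 = 33 \left(30 + 51\right) - 122 = 33 \cdot 81 - 122 = 2673 - 122 = 2551$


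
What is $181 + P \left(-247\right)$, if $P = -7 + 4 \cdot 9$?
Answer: $-6982$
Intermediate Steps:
$P = 29$ ($P = -7 + 36 = 29$)
$181 + P \left(-247\right) = 181 + 29 \left(-247\right) = 181 - 7163 = -6982$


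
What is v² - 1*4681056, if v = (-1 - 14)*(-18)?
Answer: -4608156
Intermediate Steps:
v = 270 (v = -15*(-18) = 270)
v² - 1*4681056 = 270² - 1*4681056 = 72900 - 4681056 = -4608156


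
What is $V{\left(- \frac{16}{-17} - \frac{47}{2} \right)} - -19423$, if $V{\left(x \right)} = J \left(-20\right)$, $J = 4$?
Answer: $19343$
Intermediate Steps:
$V{\left(x \right)} = -80$ ($V{\left(x \right)} = 4 \left(-20\right) = -80$)
$V{\left(- \frac{16}{-17} - \frac{47}{2} \right)} - -19423 = -80 - -19423 = -80 + 19423 = 19343$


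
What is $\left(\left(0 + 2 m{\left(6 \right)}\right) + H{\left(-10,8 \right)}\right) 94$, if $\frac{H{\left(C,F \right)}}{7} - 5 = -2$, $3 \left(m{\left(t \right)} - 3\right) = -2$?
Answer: $\frac{7238}{3} \approx 2412.7$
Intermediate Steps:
$m{\left(t \right)} = \frac{7}{3}$ ($m{\left(t \right)} = 3 + \frac{1}{3} \left(-2\right) = 3 - \frac{2}{3} = \frac{7}{3}$)
$H{\left(C,F \right)} = 21$ ($H{\left(C,F \right)} = 35 + 7 \left(-2\right) = 35 - 14 = 21$)
$\left(\left(0 + 2 m{\left(6 \right)}\right) + H{\left(-10,8 \right)}\right) 94 = \left(\left(0 + 2 \cdot \frac{7}{3}\right) + 21\right) 94 = \left(\left(0 + \frac{14}{3}\right) + 21\right) 94 = \left(\frac{14}{3} + 21\right) 94 = \frac{77}{3} \cdot 94 = \frac{7238}{3}$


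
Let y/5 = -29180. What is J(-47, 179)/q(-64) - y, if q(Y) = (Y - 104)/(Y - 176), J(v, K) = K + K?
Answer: 1024880/7 ≈ 1.4641e+5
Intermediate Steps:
y = -145900 (y = 5*(-29180) = -145900)
J(v, K) = 2*K
q(Y) = (-104 + Y)/(-176 + Y)
J(-47, 179)/q(-64) - y = (2*179)/(((-104 - 64)/(-176 - 64))) - 1*(-145900) = 358/((-168/(-240))) + 145900 = 358/((-1/240*(-168))) + 145900 = 358/(7/10) + 145900 = 358*(10/7) + 145900 = 3580/7 + 145900 = 1024880/7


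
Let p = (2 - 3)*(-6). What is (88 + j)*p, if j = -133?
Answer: -270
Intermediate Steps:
p = 6 (p = -1*(-6) = 6)
(88 + j)*p = (88 - 133)*6 = -45*6 = -270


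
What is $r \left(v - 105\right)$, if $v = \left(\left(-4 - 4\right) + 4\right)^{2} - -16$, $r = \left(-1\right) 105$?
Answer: $7665$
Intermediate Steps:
$r = -105$
$v = 32$ ($v = \left(\left(-4 - 4\right) + 4\right)^{2} + 16 = \left(-8 + 4\right)^{2} + 16 = \left(-4\right)^{2} + 16 = 16 + 16 = 32$)
$r \left(v - 105\right) = - 105 \left(32 - 105\right) = \left(-105\right) \left(-73\right) = 7665$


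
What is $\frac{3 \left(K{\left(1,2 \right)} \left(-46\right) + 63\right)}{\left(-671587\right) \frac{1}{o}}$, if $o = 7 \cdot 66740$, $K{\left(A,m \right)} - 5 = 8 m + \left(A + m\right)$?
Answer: $\frac{208429020}{95941} \approx 2172.5$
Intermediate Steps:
$K{\left(A,m \right)} = 5 + A + 9 m$ ($K{\left(A,m \right)} = 5 + \left(8 m + \left(A + m\right)\right) = 5 + \left(A + 9 m\right) = 5 + A + 9 m$)
$o = 467180$
$\frac{3 \left(K{\left(1,2 \right)} \left(-46\right) + 63\right)}{\left(-671587\right) \frac{1}{o}} = \frac{3 \left(\left(5 + 1 + 9 \cdot 2\right) \left(-46\right) + 63\right)}{\left(-671587\right) \frac{1}{467180}} = \frac{3 \left(\left(5 + 1 + 18\right) \left(-46\right) + 63\right)}{\left(-671587\right) \frac{1}{467180}} = \frac{3 \left(24 \left(-46\right) + 63\right)}{- \frac{95941}{66740}} = 3 \left(-1104 + 63\right) \left(- \frac{66740}{95941}\right) = 3 \left(-1041\right) \left(- \frac{66740}{95941}\right) = \left(-3123\right) \left(- \frac{66740}{95941}\right) = \frac{208429020}{95941}$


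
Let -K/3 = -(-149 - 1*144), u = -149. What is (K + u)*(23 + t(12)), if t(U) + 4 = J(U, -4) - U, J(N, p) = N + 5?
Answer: -24672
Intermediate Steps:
J(N, p) = 5 + N
K = -879 (K = -(-3)*(-149 - 1*144) = -(-3)*(-149 - 144) = -(-3)*(-293) = -3*293 = -879)
t(U) = 1 (t(U) = -4 + ((5 + U) - U) = -4 + 5 = 1)
(K + u)*(23 + t(12)) = (-879 - 149)*(23 + 1) = -1028*24 = -24672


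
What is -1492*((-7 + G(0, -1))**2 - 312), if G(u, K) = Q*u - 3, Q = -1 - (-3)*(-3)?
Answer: 316304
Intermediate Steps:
Q = -10 (Q = -1 - 1*9 = -1 - 9 = -10)
G(u, K) = -3 - 10*u (G(u, K) = -10*u - 3 = -3 - 10*u)
-1492*((-7 + G(0, -1))**2 - 312) = -1492*((-7 + (-3 - 10*0))**2 - 312) = -1492*((-7 + (-3 + 0))**2 - 312) = -1492*((-7 - 3)**2 - 312) = -1492*((-10)**2 - 312) = -1492*(100 - 312) = -1492*(-212) = 316304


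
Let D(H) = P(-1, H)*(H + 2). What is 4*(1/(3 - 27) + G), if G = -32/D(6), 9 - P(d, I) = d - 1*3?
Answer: -109/78 ≈ -1.3974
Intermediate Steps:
P(d, I) = 12 - d (P(d, I) = 9 - (d - 1*3) = 9 - (d - 3) = 9 - (-3 + d) = 9 + (3 - d) = 12 - d)
D(H) = 26 + 13*H (D(H) = (12 - 1*(-1))*(H + 2) = (12 + 1)*(2 + H) = 13*(2 + H) = 26 + 13*H)
G = -4/13 (G = -32/(26 + 13*6) = -32/(26 + 78) = -32/104 = -32*1/104 = -4/13 ≈ -0.30769)
4*(1/(3 - 27) + G) = 4*(1/(3 - 27) - 4/13) = 4*(1/(-24) - 4/13) = 4*(-1/24 - 4/13) = 4*(-109/312) = -109/78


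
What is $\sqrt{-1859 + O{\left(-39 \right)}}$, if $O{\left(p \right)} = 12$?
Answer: $i \sqrt{1847} \approx 42.977 i$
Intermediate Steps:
$\sqrt{-1859 + O{\left(-39 \right)}} = \sqrt{-1859 + 12} = \sqrt{-1847} = i \sqrt{1847}$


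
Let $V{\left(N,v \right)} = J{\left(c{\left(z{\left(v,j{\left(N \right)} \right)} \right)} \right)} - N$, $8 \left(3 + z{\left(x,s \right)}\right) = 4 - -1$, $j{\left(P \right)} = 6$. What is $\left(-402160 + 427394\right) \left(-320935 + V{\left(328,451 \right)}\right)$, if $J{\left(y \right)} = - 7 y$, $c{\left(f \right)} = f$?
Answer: $- \frac{32425324107}{4} \approx -8.1063 \cdot 10^{9}$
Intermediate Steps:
$z{\left(x,s \right)} = - \frac{19}{8}$ ($z{\left(x,s \right)} = -3 + \frac{4 - -1}{8} = -3 + \frac{4 + 1}{8} = -3 + \frac{1}{8} \cdot 5 = -3 + \frac{5}{8} = - \frac{19}{8}$)
$V{\left(N,v \right)} = \frac{133}{8} - N$ ($V{\left(N,v \right)} = \left(-7\right) \left(- \frac{19}{8}\right) - N = \frac{133}{8} - N$)
$\left(-402160 + 427394\right) \left(-320935 + V{\left(328,451 \right)}\right) = \left(-402160 + 427394\right) \left(-320935 + \left(\frac{133}{8} - 328\right)\right) = 25234 \left(-320935 + \left(\frac{133}{8} - 328\right)\right) = 25234 \left(-320935 - \frac{2491}{8}\right) = 25234 \left(- \frac{2569971}{8}\right) = - \frac{32425324107}{4}$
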